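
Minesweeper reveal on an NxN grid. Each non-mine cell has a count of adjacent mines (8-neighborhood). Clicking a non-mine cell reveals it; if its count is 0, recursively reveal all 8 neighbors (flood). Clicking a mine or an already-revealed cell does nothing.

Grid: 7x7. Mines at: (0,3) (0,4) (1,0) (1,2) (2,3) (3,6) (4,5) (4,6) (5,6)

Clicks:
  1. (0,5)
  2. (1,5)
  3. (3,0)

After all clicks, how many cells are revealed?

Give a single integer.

Answer: 27

Derivation:
Click 1 (0,5) count=1: revealed 1 new [(0,5)] -> total=1
Click 2 (1,5) count=1: revealed 1 new [(1,5)] -> total=2
Click 3 (3,0) count=0: revealed 25 new [(2,0) (2,1) (2,2) (3,0) (3,1) (3,2) (3,3) (3,4) (4,0) (4,1) (4,2) (4,3) (4,4) (5,0) (5,1) (5,2) (5,3) (5,4) (5,5) (6,0) (6,1) (6,2) (6,3) (6,4) (6,5)] -> total=27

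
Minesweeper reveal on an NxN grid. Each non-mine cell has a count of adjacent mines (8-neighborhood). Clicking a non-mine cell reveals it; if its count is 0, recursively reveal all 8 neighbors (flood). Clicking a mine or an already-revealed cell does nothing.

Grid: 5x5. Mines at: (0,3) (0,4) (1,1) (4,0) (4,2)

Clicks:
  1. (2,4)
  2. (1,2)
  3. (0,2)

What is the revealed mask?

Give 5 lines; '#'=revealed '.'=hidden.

Click 1 (2,4) count=0: revealed 11 new [(1,2) (1,3) (1,4) (2,2) (2,3) (2,4) (3,2) (3,3) (3,4) (4,3) (4,4)] -> total=11
Click 2 (1,2) count=2: revealed 0 new [(none)] -> total=11
Click 3 (0,2) count=2: revealed 1 new [(0,2)] -> total=12

Answer: ..#..
..###
..###
..###
...##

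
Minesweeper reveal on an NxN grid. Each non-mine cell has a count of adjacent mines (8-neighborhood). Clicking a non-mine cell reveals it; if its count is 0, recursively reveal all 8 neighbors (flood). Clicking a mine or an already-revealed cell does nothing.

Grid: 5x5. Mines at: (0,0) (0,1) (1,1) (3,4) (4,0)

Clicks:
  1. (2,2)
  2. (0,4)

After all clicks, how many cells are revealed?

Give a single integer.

Answer: 9

Derivation:
Click 1 (2,2) count=1: revealed 1 new [(2,2)] -> total=1
Click 2 (0,4) count=0: revealed 8 new [(0,2) (0,3) (0,4) (1,2) (1,3) (1,4) (2,3) (2,4)] -> total=9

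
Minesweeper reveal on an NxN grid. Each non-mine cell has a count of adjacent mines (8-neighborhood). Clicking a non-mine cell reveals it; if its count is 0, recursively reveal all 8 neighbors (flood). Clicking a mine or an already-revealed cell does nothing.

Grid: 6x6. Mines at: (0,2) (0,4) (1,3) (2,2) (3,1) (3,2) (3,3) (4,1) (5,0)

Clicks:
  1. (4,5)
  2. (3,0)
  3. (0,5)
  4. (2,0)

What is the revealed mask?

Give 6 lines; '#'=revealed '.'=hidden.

Answer: .....#
....##
#...##
#...##
..####
..####

Derivation:
Click 1 (4,5) count=0: revealed 14 new [(1,4) (1,5) (2,4) (2,5) (3,4) (3,5) (4,2) (4,3) (4,4) (4,5) (5,2) (5,3) (5,4) (5,5)] -> total=14
Click 2 (3,0) count=2: revealed 1 new [(3,0)] -> total=15
Click 3 (0,5) count=1: revealed 1 new [(0,5)] -> total=16
Click 4 (2,0) count=1: revealed 1 new [(2,0)] -> total=17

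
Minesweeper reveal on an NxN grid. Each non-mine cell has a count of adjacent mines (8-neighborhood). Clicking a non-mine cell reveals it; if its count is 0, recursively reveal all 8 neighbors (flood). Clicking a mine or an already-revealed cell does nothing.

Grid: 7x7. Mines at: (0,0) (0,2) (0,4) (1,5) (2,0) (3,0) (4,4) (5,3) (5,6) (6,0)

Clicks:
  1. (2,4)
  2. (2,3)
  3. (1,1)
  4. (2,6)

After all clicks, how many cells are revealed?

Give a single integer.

Answer: 16

Derivation:
Click 1 (2,4) count=1: revealed 1 new [(2,4)] -> total=1
Click 2 (2,3) count=0: revealed 14 new [(1,1) (1,2) (1,3) (1,4) (2,1) (2,2) (2,3) (3,1) (3,2) (3,3) (3,4) (4,1) (4,2) (4,3)] -> total=15
Click 3 (1,1) count=3: revealed 0 new [(none)] -> total=15
Click 4 (2,6) count=1: revealed 1 new [(2,6)] -> total=16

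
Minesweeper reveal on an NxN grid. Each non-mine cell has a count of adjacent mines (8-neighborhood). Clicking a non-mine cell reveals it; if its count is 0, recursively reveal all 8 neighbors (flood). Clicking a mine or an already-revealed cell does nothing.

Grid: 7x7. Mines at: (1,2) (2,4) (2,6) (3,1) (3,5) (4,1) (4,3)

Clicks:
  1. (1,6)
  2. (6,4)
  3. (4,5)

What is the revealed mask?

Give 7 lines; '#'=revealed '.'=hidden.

Click 1 (1,6) count=1: revealed 1 new [(1,6)] -> total=1
Click 2 (6,4) count=0: revealed 17 new [(4,4) (4,5) (4,6) (5,0) (5,1) (5,2) (5,3) (5,4) (5,5) (5,6) (6,0) (6,1) (6,2) (6,3) (6,4) (6,5) (6,6)] -> total=18
Click 3 (4,5) count=1: revealed 0 new [(none)] -> total=18

Answer: .......
......#
.......
.......
....###
#######
#######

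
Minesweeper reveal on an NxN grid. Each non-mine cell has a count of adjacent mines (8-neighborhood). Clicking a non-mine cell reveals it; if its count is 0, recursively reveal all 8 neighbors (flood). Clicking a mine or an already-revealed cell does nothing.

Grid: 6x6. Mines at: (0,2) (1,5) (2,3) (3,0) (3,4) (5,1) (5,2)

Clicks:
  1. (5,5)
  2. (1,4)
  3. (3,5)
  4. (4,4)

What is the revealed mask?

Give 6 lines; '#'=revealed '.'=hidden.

Click 1 (5,5) count=0: revealed 6 new [(4,3) (4,4) (4,5) (5,3) (5,4) (5,5)] -> total=6
Click 2 (1,4) count=2: revealed 1 new [(1,4)] -> total=7
Click 3 (3,5) count=1: revealed 1 new [(3,5)] -> total=8
Click 4 (4,4) count=1: revealed 0 new [(none)] -> total=8

Answer: ......
....#.
......
.....#
...###
...###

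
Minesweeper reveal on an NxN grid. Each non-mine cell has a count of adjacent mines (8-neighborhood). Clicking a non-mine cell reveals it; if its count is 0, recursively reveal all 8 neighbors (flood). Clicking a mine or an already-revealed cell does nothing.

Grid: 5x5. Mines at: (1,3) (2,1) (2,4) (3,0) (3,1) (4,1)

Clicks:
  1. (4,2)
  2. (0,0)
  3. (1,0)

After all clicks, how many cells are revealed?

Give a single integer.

Click 1 (4,2) count=2: revealed 1 new [(4,2)] -> total=1
Click 2 (0,0) count=0: revealed 6 new [(0,0) (0,1) (0,2) (1,0) (1,1) (1,2)] -> total=7
Click 3 (1,0) count=1: revealed 0 new [(none)] -> total=7

Answer: 7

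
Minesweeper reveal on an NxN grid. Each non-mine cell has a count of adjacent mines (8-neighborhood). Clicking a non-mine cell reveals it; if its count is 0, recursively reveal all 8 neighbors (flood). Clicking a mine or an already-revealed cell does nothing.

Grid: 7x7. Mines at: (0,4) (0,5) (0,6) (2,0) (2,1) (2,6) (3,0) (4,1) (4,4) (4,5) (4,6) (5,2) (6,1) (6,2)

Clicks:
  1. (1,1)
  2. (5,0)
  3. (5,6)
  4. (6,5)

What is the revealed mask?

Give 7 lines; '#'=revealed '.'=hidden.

Answer: .......
.#.....
.......
.......
.......
#..####
...####

Derivation:
Click 1 (1,1) count=2: revealed 1 new [(1,1)] -> total=1
Click 2 (5,0) count=2: revealed 1 new [(5,0)] -> total=2
Click 3 (5,6) count=2: revealed 1 new [(5,6)] -> total=3
Click 4 (6,5) count=0: revealed 7 new [(5,3) (5,4) (5,5) (6,3) (6,4) (6,5) (6,6)] -> total=10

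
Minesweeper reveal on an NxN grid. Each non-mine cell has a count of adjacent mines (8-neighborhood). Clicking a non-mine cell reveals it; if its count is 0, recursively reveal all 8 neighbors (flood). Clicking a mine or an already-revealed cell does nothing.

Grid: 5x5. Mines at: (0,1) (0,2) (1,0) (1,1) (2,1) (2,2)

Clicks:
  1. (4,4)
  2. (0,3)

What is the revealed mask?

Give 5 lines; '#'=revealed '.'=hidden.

Answer: ...##
...##
...##
#####
#####

Derivation:
Click 1 (4,4) count=0: revealed 16 new [(0,3) (0,4) (1,3) (1,4) (2,3) (2,4) (3,0) (3,1) (3,2) (3,3) (3,4) (4,0) (4,1) (4,2) (4,3) (4,4)] -> total=16
Click 2 (0,3) count=1: revealed 0 new [(none)] -> total=16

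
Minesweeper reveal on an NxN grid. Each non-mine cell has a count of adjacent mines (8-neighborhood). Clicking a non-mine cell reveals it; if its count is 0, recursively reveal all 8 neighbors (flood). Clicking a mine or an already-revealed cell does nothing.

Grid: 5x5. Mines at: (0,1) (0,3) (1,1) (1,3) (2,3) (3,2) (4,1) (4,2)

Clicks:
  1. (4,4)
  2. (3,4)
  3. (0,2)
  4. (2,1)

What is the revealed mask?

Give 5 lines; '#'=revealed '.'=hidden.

Click 1 (4,4) count=0: revealed 4 new [(3,3) (3,4) (4,3) (4,4)] -> total=4
Click 2 (3,4) count=1: revealed 0 new [(none)] -> total=4
Click 3 (0,2) count=4: revealed 1 new [(0,2)] -> total=5
Click 4 (2,1) count=2: revealed 1 new [(2,1)] -> total=6

Answer: ..#..
.....
.#...
...##
...##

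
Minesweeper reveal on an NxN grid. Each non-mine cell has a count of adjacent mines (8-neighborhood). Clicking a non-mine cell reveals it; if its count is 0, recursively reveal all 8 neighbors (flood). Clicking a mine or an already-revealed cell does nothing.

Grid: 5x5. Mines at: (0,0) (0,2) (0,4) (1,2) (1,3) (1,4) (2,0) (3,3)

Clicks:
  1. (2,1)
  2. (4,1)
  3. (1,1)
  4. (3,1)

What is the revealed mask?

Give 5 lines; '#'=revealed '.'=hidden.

Answer: .....
.#...
.#...
###..
###..

Derivation:
Click 1 (2,1) count=2: revealed 1 new [(2,1)] -> total=1
Click 2 (4,1) count=0: revealed 6 new [(3,0) (3,1) (3,2) (4,0) (4,1) (4,2)] -> total=7
Click 3 (1,1) count=4: revealed 1 new [(1,1)] -> total=8
Click 4 (3,1) count=1: revealed 0 new [(none)] -> total=8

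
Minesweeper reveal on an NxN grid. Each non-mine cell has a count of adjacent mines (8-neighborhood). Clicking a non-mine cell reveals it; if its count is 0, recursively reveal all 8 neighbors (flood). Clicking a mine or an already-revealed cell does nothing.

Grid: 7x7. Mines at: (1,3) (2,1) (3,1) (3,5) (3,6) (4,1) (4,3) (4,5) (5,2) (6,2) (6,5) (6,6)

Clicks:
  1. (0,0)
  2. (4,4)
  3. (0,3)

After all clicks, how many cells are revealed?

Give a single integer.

Answer: 8

Derivation:
Click 1 (0,0) count=0: revealed 6 new [(0,0) (0,1) (0,2) (1,0) (1,1) (1,2)] -> total=6
Click 2 (4,4) count=3: revealed 1 new [(4,4)] -> total=7
Click 3 (0,3) count=1: revealed 1 new [(0,3)] -> total=8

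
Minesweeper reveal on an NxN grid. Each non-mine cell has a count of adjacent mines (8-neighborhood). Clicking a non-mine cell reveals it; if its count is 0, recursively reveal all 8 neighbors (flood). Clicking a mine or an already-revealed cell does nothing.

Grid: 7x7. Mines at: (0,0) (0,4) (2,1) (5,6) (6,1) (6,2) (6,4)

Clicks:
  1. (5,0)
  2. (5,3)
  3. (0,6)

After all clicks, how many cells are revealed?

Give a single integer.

Click 1 (5,0) count=1: revealed 1 new [(5,0)] -> total=1
Click 2 (5,3) count=2: revealed 1 new [(5,3)] -> total=2
Click 3 (0,6) count=0: revealed 30 new [(0,5) (0,6) (1,2) (1,3) (1,4) (1,5) (1,6) (2,2) (2,3) (2,4) (2,5) (2,6) (3,0) (3,1) (3,2) (3,3) (3,4) (3,5) (3,6) (4,0) (4,1) (4,2) (4,3) (4,4) (4,5) (4,6) (5,1) (5,2) (5,4) (5,5)] -> total=32

Answer: 32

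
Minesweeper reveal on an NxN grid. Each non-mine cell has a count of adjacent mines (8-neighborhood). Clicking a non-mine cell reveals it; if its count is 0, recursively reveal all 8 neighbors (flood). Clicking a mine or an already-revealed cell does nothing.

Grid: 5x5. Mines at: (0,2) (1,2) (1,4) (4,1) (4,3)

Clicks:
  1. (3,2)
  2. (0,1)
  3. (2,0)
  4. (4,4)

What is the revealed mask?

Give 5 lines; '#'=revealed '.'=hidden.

Click 1 (3,2) count=2: revealed 1 new [(3,2)] -> total=1
Click 2 (0,1) count=2: revealed 1 new [(0,1)] -> total=2
Click 3 (2,0) count=0: revealed 7 new [(0,0) (1,0) (1,1) (2,0) (2,1) (3,0) (3,1)] -> total=9
Click 4 (4,4) count=1: revealed 1 new [(4,4)] -> total=10

Answer: ##...
##...
##...
###..
....#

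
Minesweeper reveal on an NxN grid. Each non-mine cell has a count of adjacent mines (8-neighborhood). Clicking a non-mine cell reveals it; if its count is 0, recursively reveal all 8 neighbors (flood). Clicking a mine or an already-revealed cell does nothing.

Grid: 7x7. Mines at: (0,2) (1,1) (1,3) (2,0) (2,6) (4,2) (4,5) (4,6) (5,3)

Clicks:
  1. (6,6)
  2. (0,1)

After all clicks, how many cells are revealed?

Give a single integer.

Answer: 7

Derivation:
Click 1 (6,6) count=0: revealed 6 new [(5,4) (5,5) (5,6) (6,4) (6,5) (6,6)] -> total=6
Click 2 (0,1) count=2: revealed 1 new [(0,1)] -> total=7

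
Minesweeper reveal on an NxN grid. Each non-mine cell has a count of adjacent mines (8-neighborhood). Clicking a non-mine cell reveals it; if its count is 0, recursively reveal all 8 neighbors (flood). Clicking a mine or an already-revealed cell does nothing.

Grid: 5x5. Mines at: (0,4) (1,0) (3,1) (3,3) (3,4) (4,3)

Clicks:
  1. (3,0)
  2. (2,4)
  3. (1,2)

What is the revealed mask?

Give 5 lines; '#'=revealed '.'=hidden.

Click 1 (3,0) count=1: revealed 1 new [(3,0)] -> total=1
Click 2 (2,4) count=2: revealed 1 new [(2,4)] -> total=2
Click 3 (1,2) count=0: revealed 9 new [(0,1) (0,2) (0,3) (1,1) (1,2) (1,3) (2,1) (2,2) (2,3)] -> total=11

Answer: .###.
.###.
.####
#....
.....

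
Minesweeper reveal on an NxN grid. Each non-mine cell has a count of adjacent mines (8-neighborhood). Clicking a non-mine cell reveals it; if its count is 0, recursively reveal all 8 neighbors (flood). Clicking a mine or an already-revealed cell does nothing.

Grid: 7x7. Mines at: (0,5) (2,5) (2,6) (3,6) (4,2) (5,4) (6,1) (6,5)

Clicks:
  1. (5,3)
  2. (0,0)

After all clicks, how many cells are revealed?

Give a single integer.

Answer: 25

Derivation:
Click 1 (5,3) count=2: revealed 1 new [(5,3)] -> total=1
Click 2 (0,0) count=0: revealed 24 new [(0,0) (0,1) (0,2) (0,3) (0,4) (1,0) (1,1) (1,2) (1,3) (1,4) (2,0) (2,1) (2,2) (2,3) (2,4) (3,0) (3,1) (3,2) (3,3) (3,4) (4,0) (4,1) (5,0) (5,1)] -> total=25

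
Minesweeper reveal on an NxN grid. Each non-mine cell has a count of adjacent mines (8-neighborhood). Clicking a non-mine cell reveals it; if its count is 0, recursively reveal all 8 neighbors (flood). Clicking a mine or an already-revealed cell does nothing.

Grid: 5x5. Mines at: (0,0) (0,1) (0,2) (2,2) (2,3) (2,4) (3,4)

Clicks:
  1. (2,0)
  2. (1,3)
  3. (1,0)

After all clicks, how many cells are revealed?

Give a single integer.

Click 1 (2,0) count=0: revealed 12 new [(1,0) (1,1) (2,0) (2,1) (3,0) (3,1) (3,2) (3,3) (4,0) (4,1) (4,2) (4,3)] -> total=12
Click 2 (1,3) count=4: revealed 1 new [(1,3)] -> total=13
Click 3 (1,0) count=2: revealed 0 new [(none)] -> total=13

Answer: 13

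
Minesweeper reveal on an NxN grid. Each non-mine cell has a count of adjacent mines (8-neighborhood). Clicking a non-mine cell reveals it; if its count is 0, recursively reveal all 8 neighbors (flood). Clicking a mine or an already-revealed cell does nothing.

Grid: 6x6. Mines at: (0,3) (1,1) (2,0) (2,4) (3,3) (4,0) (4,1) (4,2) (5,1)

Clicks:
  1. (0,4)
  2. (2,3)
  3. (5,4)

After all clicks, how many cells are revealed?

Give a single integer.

Answer: 10

Derivation:
Click 1 (0,4) count=1: revealed 1 new [(0,4)] -> total=1
Click 2 (2,3) count=2: revealed 1 new [(2,3)] -> total=2
Click 3 (5,4) count=0: revealed 8 new [(3,4) (3,5) (4,3) (4,4) (4,5) (5,3) (5,4) (5,5)] -> total=10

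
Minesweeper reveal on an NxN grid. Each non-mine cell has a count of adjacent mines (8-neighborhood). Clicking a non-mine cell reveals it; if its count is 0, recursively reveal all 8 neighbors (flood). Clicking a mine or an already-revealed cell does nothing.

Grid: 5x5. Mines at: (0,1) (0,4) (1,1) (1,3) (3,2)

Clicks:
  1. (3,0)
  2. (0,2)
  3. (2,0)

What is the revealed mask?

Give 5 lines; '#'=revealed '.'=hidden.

Click 1 (3,0) count=0: revealed 6 new [(2,0) (2,1) (3,0) (3,1) (4,0) (4,1)] -> total=6
Click 2 (0,2) count=3: revealed 1 new [(0,2)] -> total=7
Click 3 (2,0) count=1: revealed 0 new [(none)] -> total=7

Answer: ..#..
.....
##...
##...
##...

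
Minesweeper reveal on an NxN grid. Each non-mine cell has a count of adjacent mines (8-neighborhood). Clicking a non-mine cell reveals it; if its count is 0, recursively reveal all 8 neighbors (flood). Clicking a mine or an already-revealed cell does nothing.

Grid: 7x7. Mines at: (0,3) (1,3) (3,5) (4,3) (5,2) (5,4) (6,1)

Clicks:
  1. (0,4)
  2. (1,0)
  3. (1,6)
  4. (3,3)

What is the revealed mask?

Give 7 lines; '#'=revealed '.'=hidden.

Click 1 (0,4) count=2: revealed 1 new [(0,4)] -> total=1
Click 2 (1,0) count=0: revealed 17 new [(0,0) (0,1) (0,2) (1,0) (1,1) (1,2) (2,0) (2,1) (2,2) (3,0) (3,1) (3,2) (4,0) (4,1) (4,2) (5,0) (5,1)] -> total=18
Click 3 (1,6) count=0: revealed 8 new [(0,5) (0,6) (1,4) (1,5) (1,6) (2,4) (2,5) (2,6)] -> total=26
Click 4 (3,3) count=1: revealed 1 new [(3,3)] -> total=27

Answer: ###.###
###.###
###.###
####...
###....
##.....
.......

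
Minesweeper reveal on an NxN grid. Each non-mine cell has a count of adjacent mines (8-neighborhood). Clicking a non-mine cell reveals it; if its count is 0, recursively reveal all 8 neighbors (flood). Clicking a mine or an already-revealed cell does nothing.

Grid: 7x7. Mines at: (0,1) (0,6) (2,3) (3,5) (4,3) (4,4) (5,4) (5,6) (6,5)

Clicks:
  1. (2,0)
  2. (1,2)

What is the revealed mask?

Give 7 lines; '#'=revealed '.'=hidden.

Answer: .......
###....
###....
###....
###....
####...
####...

Derivation:
Click 1 (2,0) count=0: revealed 20 new [(1,0) (1,1) (1,2) (2,0) (2,1) (2,2) (3,0) (3,1) (3,2) (4,0) (4,1) (4,2) (5,0) (5,1) (5,2) (5,3) (6,0) (6,1) (6,2) (6,3)] -> total=20
Click 2 (1,2) count=2: revealed 0 new [(none)] -> total=20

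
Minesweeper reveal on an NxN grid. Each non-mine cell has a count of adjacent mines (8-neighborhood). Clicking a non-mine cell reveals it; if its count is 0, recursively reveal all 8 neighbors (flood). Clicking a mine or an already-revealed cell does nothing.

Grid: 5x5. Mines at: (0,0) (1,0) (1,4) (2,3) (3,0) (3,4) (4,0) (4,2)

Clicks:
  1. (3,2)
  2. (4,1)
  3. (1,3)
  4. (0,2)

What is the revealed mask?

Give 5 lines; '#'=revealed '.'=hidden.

Click 1 (3,2) count=2: revealed 1 new [(3,2)] -> total=1
Click 2 (4,1) count=3: revealed 1 new [(4,1)] -> total=2
Click 3 (1,3) count=2: revealed 1 new [(1,3)] -> total=3
Click 4 (0,2) count=0: revealed 5 new [(0,1) (0,2) (0,3) (1,1) (1,2)] -> total=8

Answer: .###.
.###.
.....
..#..
.#...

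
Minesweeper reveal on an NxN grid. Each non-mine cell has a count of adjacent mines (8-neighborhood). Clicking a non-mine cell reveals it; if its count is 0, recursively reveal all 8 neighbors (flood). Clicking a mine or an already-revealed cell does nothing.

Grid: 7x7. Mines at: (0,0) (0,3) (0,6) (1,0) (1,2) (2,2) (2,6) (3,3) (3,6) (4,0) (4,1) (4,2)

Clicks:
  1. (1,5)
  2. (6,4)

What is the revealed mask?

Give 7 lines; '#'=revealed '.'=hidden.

Click 1 (1,5) count=2: revealed 1 new [(1,5)] -> total=1
Click 2 (6,4) count=0: revealed 18 new [(4,3) (4,4) (4,5) (4,6) (5,0) (5,1) (5,2) (5,3) (5,4) (5,5) (5,6) (6,0) (6,1) (6,2) (6,3) (6,4) (6,5) (6,6)] -> total=19

Answer: .......
.....#.
.......
.......
...####
#######
#######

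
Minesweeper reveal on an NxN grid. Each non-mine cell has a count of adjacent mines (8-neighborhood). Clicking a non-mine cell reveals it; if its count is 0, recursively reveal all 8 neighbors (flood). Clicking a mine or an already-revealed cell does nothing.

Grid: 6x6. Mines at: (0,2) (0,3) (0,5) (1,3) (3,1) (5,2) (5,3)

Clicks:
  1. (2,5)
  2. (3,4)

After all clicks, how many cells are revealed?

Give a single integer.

Click 1 (2,5) count=0: revealed 16 new [(1,4) (1,5) (2,2) (2,3) (2,4) (2,5) (3,2) (3,3) (3,4) (3,5) (4,2) (4,3) (4,4) (4,5) (5,4) (5,5)] -> total=16
Click 2 (3,4) count=0: revealed 0 new [(none)] -> total=16

Answer: 16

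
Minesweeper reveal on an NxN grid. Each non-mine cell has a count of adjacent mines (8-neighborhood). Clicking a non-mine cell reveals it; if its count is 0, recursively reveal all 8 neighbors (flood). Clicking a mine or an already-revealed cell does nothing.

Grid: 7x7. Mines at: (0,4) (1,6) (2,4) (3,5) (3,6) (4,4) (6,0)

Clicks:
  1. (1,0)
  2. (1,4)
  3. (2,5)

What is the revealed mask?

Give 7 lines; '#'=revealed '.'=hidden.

Answer: ####...
#####..
####.#.
####...
####.##
#######
.######

Derivation:
Click 1 (1,0) count=0: revealed 35 new [(0,0) (0,1) (0,2) (0,3) (1,0) (1,1) (1,2) (1,3) (2,0) (2,1) (2,2) (2,3) (3,0) (3,1) (3,2) (3,3) (4,0) (4,1) (4,2) (4,3) (4,5) (4,6) (5,0) (5,1) (5,2) (5,3) (5,4) (5,5) (5,6) (6,1) (6,2) (6,3) (6,4) (6,5) (6,6)] -> total=35
Click 2 (1,4) count=2: revealed 1 new [(1,4)] -> total=36
Click 3 (2,5) count=4: revealed 1 new [(2,5)] -> total=37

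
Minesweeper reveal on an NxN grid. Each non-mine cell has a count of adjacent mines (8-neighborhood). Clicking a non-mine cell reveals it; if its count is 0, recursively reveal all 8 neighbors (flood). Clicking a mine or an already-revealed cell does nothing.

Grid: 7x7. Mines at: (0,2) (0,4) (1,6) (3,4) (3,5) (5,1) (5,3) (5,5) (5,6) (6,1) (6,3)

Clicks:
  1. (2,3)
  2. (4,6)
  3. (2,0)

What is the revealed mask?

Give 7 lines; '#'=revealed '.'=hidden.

Click 1 (2,3) count=1: revealed 1 new [(2,3)] -> total=1
Click 2 (4,6) count=3: revealed 1 new [(4,6)] -> total=2
Click 3 (2,0) count=0: revealed 17 new [(0,0) (0,1) (1,0) (1,1) (1,2) (1,3) (2,0) (2,1) (2,2) (3,0) (3,1) (3,2) (3,3) (4,0) (4,1) (4,2) (4,3)] -> total=19

Answer: ##.....
####...
####...
####...
####..#
.......
.......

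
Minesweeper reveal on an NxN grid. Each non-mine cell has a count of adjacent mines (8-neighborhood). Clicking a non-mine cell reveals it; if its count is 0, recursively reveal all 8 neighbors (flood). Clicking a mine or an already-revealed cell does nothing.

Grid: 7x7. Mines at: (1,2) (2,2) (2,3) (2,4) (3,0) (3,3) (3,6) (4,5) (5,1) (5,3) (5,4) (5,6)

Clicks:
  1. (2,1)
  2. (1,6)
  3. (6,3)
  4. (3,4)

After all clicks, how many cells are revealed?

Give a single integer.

Answer: 13

Derivation:
Click 1 (2,1) count=3: revealed 1 new [(2,1)] -> total=1
Click 2 (1,6) count=0: revealed 10 new [(0,3) (0,4) (0,5) (0,6) (1,3) (1,4) (1,5) (1,6) (2,5) (2,6)] -> total=11
Click 3 (6,3) count=2: revealed 1 new [(6,3)] -> total=12
Click 4 (3,4) count=4: revealed 1 new [(3,4)] -> total=13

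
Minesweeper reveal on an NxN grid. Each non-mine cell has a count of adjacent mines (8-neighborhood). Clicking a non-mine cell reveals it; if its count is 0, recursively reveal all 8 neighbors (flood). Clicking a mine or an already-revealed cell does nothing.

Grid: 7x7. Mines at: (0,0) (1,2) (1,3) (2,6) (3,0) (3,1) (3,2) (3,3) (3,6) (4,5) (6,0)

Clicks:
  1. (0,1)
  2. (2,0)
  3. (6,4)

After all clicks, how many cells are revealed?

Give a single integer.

Answer: 18

Derivation:
Click 1 (0,1) count=2: revealed 1 new [(0,1)] -> total=1
Click 2 (2,0) count=2: revealed 1 new [(2,0)] -> total=2
Click 3 (6,4) count=0: revealed 16 new [(4,1) (4,2) (4,3) (4,4) (5,1) (5,2) (5,3) (5,4) (5,5) (5,6) (6,1) (6,2) (6,3) (6,4) (6,5) (6,6)] -> total=18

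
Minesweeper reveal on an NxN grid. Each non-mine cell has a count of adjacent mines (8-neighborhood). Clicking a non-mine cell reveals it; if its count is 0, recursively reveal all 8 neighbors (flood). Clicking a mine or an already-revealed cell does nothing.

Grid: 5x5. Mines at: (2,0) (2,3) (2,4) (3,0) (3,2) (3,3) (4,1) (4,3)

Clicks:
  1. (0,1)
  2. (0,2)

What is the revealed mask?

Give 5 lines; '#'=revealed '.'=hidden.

Answer: #####
#####
.....
.....
.....

Derivation:
Click 1 (0,1) count=0: revealed 10 new [(0,0) (0,1) (0,2) (0,3) (0,4) (1,0) (1,1) (1,2) (1,3) (1,4)] -> total=10
Click 2 (0,2) count=0: revealed 0 new [(none)] -> total=10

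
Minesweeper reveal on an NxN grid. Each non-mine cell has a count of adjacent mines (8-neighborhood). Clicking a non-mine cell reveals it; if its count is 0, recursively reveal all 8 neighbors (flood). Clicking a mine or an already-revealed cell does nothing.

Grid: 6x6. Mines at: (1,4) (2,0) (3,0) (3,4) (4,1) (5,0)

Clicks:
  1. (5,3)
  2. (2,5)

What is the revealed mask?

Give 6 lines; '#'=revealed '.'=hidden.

Click 1 (5,3) count=0: revealed 8 new [(4,2) (4,3) (4,4) (4,5) (5,2) (5,3) (5,4) (5,5)] -> total=8
Click 2 (2,5) count=2: revealed 1 new [(2,5)] -> total=9

Answer: ......
......
.....#
......
..####
..####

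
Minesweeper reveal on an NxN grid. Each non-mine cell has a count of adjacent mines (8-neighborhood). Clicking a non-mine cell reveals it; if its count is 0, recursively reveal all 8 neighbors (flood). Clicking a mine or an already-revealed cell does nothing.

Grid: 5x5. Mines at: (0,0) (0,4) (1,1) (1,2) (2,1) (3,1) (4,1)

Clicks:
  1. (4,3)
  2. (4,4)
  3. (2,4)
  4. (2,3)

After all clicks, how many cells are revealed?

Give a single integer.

Answer: 11

Derivation:
Click 1 (4,3) count=0: revealed 11 new [(1,3) (1,4) (2,2) (2,3) (2,4) (3,2) (3,3) (3,4) (4,2) (4,3) (4,4)] -> total=11
Click 2 (4,4) count=0: revealed 0 new [(none)] -> total=11
Click 3 (2,4) count=0: revealed 0 new [(none)] -> total=11
Click 4 (2,3) count=1: revealed 0 new [(none)] -> total=11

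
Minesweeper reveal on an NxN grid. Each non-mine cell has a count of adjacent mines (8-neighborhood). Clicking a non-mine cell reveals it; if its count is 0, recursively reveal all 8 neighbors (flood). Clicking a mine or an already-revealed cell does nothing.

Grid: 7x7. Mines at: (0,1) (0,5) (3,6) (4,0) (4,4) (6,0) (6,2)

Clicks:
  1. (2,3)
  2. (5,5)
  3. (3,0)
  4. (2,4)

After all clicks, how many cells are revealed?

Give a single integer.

Click 1 (2,3) count=0: revealed 27 new [(0,2) (0,3) (0,4) (1,0) (1,1) (1,2) (1,3) (1,4) (1,5) (2,0) (2,1) (2,2) (2,3) (2,4) (2,5) (3,0) (3,1) (3,2) (3,3) (3,4) (3,5) (4,1) (4,2) (4,3) (5,1) (5,2) (5,3)] -> total=27
Click 2 (5,5) count=1: revealed 1 new [(5,5)] -> total=28
Click 3 (3,0) count=1: revealed 0 new [(none)] -> total=28
Click 4 (2,4) count=0: revealed 0 new [(none)] -> total=28

Answer: 28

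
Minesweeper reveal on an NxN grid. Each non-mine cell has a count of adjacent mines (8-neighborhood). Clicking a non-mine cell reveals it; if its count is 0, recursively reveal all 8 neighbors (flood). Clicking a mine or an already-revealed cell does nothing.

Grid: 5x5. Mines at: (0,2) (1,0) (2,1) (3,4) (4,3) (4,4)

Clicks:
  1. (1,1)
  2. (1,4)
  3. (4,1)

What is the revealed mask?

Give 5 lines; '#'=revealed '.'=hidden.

Answer: ...##
.#.##
...##
###..
###..

Derivation:
Click 1 (1,1) count=3: revealed 1 new [(1,1)] -> total=1
Click 2 (1,4) count=0: revealed 6 new [(0,3) (0,4) (1,3) (1,4) (2,3) (2,4)] -> total=7
Click 3 (4,1) count=0: revealed 6 new [(3,0) (3,1) (3,2) (4,0) (4,1) (4,2)] -> total=13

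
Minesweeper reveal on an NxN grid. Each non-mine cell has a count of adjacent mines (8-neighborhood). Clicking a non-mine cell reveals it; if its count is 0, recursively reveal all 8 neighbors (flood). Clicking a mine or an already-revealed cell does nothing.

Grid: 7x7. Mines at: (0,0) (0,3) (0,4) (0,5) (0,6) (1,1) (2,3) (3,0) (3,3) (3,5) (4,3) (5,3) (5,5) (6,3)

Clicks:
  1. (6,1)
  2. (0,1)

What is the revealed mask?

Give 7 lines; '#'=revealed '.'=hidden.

Click 1 (6,1) count=0: revealed 9 new [(4,0) (4,1) (4,2) (5,0) (5,1) (5,2) (6,0) (6,1) (6,2)] -> total=9
Click 2 (0,1) count=2: revealed 1 new [(0,1)] -> total=10

Answer: .#.....
.......
.......
.......
###....
###....
###....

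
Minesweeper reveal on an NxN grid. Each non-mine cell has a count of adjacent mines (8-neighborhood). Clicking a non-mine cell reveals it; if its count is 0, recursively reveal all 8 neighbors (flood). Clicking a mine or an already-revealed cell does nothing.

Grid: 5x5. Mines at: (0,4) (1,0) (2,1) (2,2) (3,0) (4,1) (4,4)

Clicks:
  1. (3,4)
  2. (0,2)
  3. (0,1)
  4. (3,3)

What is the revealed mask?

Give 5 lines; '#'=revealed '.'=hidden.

Click 1 (3,4) count=1: revealed 1 new [(3,4)] -> total=1
Click 2 (0,2) count=0: revealed 6 new [(0,1) (0,2) (0,3) (1,1) (1,2) (1,3)] -> total=7
Click 3 (0,1) count=1: revealed 0 new [(none)] -> total=7
Click 4 (3,3) count=2: revealed 1 new [(3,3)] -> total=8

Answer: .###.
.###.
.....
...##
.....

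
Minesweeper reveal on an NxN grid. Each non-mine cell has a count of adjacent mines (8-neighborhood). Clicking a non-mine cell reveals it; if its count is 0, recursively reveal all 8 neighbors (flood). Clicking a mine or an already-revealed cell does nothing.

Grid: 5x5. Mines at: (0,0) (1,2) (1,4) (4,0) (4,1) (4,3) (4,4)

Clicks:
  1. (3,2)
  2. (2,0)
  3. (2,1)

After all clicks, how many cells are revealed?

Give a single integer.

Click 1 (3,2) count=2: revealed 1 new [(3,2)] -> total=1
Click 2 (2,0) count=0: revealed 6 new [(1,0) (1,1) (2,0) (2,1) (3,0) (3,1)] -> total=7
Click 3 (2,1) count=1: revealed 0 new [(none)] -> total=7

Answer: 7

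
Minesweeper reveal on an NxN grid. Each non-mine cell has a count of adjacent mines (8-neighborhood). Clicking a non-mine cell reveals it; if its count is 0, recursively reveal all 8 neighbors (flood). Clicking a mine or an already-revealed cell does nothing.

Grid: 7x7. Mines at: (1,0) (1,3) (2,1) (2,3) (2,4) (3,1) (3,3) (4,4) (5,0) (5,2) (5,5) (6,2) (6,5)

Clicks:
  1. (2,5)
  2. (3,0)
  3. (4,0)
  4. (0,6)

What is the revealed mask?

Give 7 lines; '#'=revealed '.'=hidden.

Answer: ....###
....###
.....##
#....##
#....##
.......
.......

Derivation:
Click 1 (2,5) count=1: revealed 1 new [(2,5)] -> total=1
Click 2 (3,0) count=2: revealed 1 new [(3,0)] -> total=2
Click 3 (4,0) count=2: revealed 1 new [(4,0)] -> total=3
Click 4 (0,6) count=0: revealed 11 new [(0,4) (0,5) (0,6) (1,4) (1,5) (1,6) (2,6) (3,5) (3,6) (4,5) (4,6)] -> total=14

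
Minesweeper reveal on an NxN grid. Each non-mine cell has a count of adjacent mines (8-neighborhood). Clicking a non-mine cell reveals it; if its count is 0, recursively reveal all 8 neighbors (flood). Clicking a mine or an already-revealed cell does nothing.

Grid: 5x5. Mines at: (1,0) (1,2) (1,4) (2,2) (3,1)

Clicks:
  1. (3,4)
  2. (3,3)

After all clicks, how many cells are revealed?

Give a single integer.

Answer: 8

Derivation:
Click 1 (3,4) count=0: revealed 8 new [(2,3) (2,4) (3,2) (3,3) (3,4) (4,2) (4,3) (4,4)] -> total=8
Click 2 (3,3) count=1: revealed 0 new [(none)] -> total=8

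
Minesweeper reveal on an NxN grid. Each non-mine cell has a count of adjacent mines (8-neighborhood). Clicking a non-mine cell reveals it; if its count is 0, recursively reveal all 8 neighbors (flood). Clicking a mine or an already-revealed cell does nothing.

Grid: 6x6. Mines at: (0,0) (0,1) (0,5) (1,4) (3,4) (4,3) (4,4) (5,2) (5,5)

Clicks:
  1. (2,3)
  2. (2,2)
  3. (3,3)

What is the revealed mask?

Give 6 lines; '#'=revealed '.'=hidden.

Click 1 (2,3) count=2: revealed 1 new [(2,3)] -> total=1
Click 2 (2,2) count=0: revealed 16 new [(1,0) (1,1) (1,2) (1,3) (2,0) (2,1) (2,2) (3,0) (3,1) (3,2) (3,3) (4,0) (4,1) (4,2) (5,0) (5,1)] -> total=17
Click 3 (3,3) count=3: revealed 0 new [(none)] -> total=17

Answer: ......
####..
####..
####..
###...
##....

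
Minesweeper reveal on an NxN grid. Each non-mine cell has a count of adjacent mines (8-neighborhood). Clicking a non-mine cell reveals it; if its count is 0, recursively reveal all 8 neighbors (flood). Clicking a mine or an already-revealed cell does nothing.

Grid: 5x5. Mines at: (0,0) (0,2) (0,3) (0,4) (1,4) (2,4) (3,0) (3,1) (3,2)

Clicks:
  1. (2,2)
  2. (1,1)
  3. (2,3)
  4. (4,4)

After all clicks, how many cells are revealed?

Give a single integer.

Click 1 (2,2) count=2: revealed 1 new [(2,2)] -> total=1
Click 2 (1,1) count=2: revealed 1 new [(1,1)] -> total=2
Click 3 (2,3) count=3: revealed 1 new [(2,3)] -> total=3
Click 4 (4,4) count=0: revealed 4 new [(3,3) (3,4) (4,3) (4,4)] -> total=7

Answer: 7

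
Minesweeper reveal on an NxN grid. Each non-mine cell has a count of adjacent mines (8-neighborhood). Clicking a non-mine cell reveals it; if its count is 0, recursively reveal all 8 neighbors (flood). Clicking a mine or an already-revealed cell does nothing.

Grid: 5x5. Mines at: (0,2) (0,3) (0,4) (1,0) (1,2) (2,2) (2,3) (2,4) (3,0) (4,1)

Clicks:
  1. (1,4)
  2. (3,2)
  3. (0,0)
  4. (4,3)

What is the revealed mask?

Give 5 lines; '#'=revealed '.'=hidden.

Answer: #....
....#
.....
..###
..###

Derivation:
Click 1 (1,4) count=4: revealed 1 new [(1,4)] -> total=1
Click 2 (3,2) count=3: revealed 1 new [(3,2)] -> total=2
Click 3 (0,0) count=1: revealed 1 new [(0,0)] -> total=3
Click 4 (4,3) count=0: revealed 5 new [(3,3) (3,4) (4,2) (4,3) (4,4)] -> total=8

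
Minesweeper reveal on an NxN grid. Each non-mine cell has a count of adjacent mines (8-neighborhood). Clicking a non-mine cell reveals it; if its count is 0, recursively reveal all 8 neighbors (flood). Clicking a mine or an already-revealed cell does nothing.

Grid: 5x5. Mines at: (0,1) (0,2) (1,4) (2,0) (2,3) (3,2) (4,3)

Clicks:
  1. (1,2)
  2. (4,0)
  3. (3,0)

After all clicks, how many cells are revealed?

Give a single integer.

Answer: 5

Derivation:
Click 1 (1,2) count=3: revealed 1 new [(1,2)] -> total=1
Click 2 (4,0) count=0: revealed 4 new [(3,0) (3,1) (4,0) (4,1)] -> total=5
Click 3 (3,0) count=1: revealed 0 new [(none)] -> total=5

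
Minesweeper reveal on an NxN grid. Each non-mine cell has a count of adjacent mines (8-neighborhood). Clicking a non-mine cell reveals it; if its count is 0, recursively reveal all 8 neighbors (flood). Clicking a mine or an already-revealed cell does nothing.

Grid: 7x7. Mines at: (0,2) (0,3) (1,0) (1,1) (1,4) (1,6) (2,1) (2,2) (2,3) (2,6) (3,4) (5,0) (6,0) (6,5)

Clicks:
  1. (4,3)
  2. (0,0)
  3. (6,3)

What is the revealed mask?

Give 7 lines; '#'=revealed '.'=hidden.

Click 1 (4,3) count=1: revealed 1 new [(4,3)] -> total=1
Click 2 (0,0) count=2: revealed 1 new [(0,0)] -> total=2
Click 3 (6,3) count=0: revealed 14 new [(3,1) (3,2) (3,3) (4,1) (4,2) (4,4) (5,1) (5,2) (5,3) (5,4) (6,1) (6,2) (6,3) (6,4)] -> total=16

Answer: #......
.......
.......
.###...
.####..
.####..
.####..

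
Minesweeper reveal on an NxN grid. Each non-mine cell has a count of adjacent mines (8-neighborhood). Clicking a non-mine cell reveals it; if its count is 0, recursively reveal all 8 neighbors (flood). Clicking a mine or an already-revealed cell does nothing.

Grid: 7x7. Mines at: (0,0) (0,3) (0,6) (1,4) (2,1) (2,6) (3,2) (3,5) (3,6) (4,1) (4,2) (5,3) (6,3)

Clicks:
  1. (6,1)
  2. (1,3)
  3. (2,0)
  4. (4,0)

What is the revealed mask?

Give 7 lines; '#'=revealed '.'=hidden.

Click 1 (6,1) count=0: revealed 6 new [(5,0) (5,1) (5,2) (6,0) (6,1) (6,2)] -> total=6
Click 2 (1,3) count=2: revealed 1 new [(1,3)] -> total=7
Click 3 (2,0) count=1: revealed 1 new [(2,0)] -> total=8
Click 4 (4,0) count=1: revealed 1 new [(4,0)] -> total=9

Answer: .......
...#...
#......
.......
#......
###....
###....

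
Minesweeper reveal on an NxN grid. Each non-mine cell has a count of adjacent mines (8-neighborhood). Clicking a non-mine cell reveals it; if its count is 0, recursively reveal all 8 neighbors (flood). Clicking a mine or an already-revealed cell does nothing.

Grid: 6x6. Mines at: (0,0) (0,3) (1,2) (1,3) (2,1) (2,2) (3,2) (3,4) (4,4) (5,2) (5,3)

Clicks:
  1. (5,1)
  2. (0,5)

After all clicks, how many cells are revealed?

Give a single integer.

Answer: 7

Derivation:
Click 1 (5,1) count=1: revealed 1 new [(5,1)] -> total=1
Click 2 (0,5) count=0: revealed 6 new [(0,4) (0,5) (1,4) (1,5) (2,4) (2,5)] -> total=7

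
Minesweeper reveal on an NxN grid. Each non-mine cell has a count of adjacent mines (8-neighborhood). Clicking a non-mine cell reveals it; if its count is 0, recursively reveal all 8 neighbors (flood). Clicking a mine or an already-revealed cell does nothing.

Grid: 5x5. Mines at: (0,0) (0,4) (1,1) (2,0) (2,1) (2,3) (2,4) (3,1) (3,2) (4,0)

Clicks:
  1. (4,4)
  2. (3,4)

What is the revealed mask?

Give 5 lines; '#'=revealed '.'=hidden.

Answer: .....
.....
.....
...##
...##

Derivation:
Click 1 (4,4) count=0: revealed 4 new [(3,3) (3,4) (4,3) (4,4)] -> total=4
Click 2 (3,4) count=2: revealed 0 new [(none)] -> total=4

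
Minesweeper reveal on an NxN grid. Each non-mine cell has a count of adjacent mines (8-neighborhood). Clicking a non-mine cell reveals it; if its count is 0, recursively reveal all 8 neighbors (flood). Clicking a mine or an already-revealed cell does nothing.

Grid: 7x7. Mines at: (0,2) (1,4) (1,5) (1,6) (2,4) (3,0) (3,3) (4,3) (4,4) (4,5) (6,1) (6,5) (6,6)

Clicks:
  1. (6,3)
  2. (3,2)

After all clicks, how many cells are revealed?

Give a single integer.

Answer: 7

Derivation:
Click 1 (6,3) count=0: revealed 6 new [(5,2) (5,3) (5,4) (6,2) (6,3) (6,4)] -> total=6
Click 2 (3,2) count=2: revealed 1 new [(3,2)] -> total=7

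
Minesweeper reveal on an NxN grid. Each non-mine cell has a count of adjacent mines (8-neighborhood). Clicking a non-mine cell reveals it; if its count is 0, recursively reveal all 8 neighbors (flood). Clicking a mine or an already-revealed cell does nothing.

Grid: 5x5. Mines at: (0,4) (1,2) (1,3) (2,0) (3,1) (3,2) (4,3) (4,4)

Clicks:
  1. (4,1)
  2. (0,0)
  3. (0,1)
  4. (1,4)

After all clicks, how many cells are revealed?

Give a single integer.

Click 1 (4,1) count=2: revealed 1 new [(4,1)] -> total=1
Click 2 (0,0) count=0: revealed 4 new [(0,0) (0,1) (1,0) (1,1)] -> total=5
Click 3 (0,1) count=1: revealed 0 new [(none)] -> total=5
Click 4 (1,4) count=2: revealed 1 new [(1,4)] -> total=6

Answer: 6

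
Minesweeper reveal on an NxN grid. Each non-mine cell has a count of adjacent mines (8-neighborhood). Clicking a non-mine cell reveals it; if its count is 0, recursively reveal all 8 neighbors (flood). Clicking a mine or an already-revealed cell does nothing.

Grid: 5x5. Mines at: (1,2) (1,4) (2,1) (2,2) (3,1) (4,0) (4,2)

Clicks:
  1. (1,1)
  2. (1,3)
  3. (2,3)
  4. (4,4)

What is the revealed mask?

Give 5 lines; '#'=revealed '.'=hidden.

Answer: .....
.#.#.
...##
...##
...##

Derivation:
Click 1 (1,1) count=3: revealed 1 new [(1,1)] -> total=1
Click 2 (1,3) count=3: revealed 1 new [(1,3)] -> total=2
Click 3 (2,3) count=3: revealed 1 new [(2,3)] -> total=3
Click 4 (4,4) count=0: revealed 5 new [(2,4) (3,3) (3,4) (4,3) (4,4)] -> total=8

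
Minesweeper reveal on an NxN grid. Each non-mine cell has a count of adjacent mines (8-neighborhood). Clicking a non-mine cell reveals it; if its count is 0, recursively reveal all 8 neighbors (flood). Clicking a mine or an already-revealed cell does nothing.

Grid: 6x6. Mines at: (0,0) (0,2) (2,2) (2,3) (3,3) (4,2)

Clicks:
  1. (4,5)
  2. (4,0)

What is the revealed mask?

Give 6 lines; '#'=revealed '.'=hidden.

Click 1 (4,5) count=0: revealed 16 new [(0,3) (0,4) (0,5) (1,3) (1,4) (1,5) (2,4) (2,5) (3,4) (3,5) (4,3) (4,4) (4,5) (5,3) (5,4) (5,5)] -> total=16
Click 2 (4,0) count=0: revealed 10 new [(1,0) (1,1) (2,0) (2,1) (3,0) (3,1) (4,0) (4,1) (5,0) (5,1)] -> total=26

Answer: ...###
##.###
##..##
##..##
##.###
##.###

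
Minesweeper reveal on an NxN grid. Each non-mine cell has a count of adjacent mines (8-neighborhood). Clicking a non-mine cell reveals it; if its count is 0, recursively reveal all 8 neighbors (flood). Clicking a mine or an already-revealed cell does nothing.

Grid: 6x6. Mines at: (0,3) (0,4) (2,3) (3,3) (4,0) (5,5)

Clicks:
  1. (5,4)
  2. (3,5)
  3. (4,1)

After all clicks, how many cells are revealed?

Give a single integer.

Answer: 10

Derivation:
Click 1 (5,4) count=1: revealed 1 new [(5,4)] -> total=1
Click 2 (3,5) count=0: revealed 8 new [(1,4) (1,5) (2,4) (2,5) (3,4) (3,5) (4,4) (4,5)] -> total=9
Click 3 (4,1) count=1: revealed 1 new [(4,1)] -> total=10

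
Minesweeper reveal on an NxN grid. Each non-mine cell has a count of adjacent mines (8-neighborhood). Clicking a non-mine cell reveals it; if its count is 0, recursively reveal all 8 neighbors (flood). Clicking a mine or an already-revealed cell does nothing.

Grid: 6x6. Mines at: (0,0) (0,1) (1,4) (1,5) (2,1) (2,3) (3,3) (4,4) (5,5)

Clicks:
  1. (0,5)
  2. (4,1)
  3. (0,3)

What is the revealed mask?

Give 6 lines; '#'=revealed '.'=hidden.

Answer: ...#.#
......
......
###...
####..
####..

Derivation:
Click 1 (0,5) count=2: revealed 1 new [(0,5)] -> total=1
Click 2 (4,1) count=0: revealed 11 new [(3,0) (3,1) (3,2) (4,0) (4,1) (4,2) (4,3) (5,0) (5,1) (5,2) (5,3)] -> total=12
Click 3 (0,3) count=1: revealed 1 new [(0,3)] -> total=13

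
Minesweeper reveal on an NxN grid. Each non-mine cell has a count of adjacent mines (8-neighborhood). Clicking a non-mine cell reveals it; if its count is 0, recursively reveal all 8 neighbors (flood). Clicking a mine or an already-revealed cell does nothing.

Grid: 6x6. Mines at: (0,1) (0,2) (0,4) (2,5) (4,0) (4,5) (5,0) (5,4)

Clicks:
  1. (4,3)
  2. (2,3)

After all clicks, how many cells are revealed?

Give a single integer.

Click 1 (4,3) count=1: revealed 1 new [(4,3)] -> total=1
Click 2 (2,3) count=0: revealed 21 new [(1,0) (1,1) (1,2) (1,3) (1,4) (2,0) (2,1) (2,2) (2,3) (2,4) (3,0) (3,1) (3,2) (3,3) (3,4) (4,1) (4,2) (4,4) (5,1) (5,2) (5,3)] -> total=22

Answer: 22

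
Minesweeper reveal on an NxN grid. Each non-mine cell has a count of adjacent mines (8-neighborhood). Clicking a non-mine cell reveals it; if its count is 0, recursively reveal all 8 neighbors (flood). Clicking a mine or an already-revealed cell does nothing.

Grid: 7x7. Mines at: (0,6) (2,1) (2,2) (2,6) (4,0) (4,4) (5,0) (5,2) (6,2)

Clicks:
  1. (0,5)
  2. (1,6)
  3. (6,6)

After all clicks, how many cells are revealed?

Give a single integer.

Click 1 (0,5) count=1: revealed 1 new [(0,5)] -> total=1
Click 2 (1,6) count=2: revealed 1 new [(1,6)] -> total=2
Click 3 (6,6) count=0: revealed 12 new [(3,5) (3,6) (4,5) (4,6) (5,3) (5,4) (5,5) (5,6) (6,3) (6,4) (6,5) (6,6)] -> total=14

Answer: 14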